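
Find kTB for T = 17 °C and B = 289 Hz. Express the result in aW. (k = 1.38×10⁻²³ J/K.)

T = 17 °C + 273.15 = 290.15 K
P_n = kTB = 1.38×10⁻²³ × 290.15 × 2.89×10² = 1.16×10⁻¹⁸ W = 1.16 aW

1.16 aW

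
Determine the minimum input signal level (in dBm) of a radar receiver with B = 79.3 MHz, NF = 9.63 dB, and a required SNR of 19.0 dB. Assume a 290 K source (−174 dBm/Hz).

−66.4 dBm

Sensitivity = −174 + 10 log₁₀(B) + NF + SNR_min
= −174 + 78.99 + 9.63 + 19.0
= −66.38 dBm → −66.4 dBm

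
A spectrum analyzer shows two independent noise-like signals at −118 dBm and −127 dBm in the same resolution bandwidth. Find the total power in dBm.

Convert to linear, add, convert back:
P₁ = 1.58×10⁻¹⁵ W, P₂ = 2.00×10⁻¹⁶ W
P_tot = 1.78×10⁻¹⁵ W → 10 log₁₀(P_tot / 10⁻³) = −117.5 dBm

−117.5 dBm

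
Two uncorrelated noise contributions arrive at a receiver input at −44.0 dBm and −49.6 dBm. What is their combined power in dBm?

−42.9 dBm

Convert to linear, add, convert back:
P₁ = 3.98×10⁻⁸ W, P₂ = 1.10×10⁻⁸ W
P_tot = 5.08×10⁻⁸ W → 10 log₁₀(P_tot / 10⁻³) = −42.9 dBm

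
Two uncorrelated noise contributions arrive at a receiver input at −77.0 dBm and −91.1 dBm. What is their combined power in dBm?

−76.8 dBm

Convert to linear, add, convert back:
P₁ = 2.00×10⁻¹¹ W, P₂ = 7.76×10⁻¹³ W
P_tot = 2.07×10⁻¹¹ W → 10 log₁₀(P_tot / 10⁻³) = −76.8 dBm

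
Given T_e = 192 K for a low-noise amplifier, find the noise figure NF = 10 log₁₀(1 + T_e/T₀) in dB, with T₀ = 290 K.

F = 1 + T_e/T₀ = 1 + 192/290 = 1.66207
NF = 10 log₁₀(1.66207) = 2.21 dB

2.21 dB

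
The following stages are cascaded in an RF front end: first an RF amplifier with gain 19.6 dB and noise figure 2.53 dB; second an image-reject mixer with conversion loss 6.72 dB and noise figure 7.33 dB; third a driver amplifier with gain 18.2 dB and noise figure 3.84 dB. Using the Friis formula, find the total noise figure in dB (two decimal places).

Convert to linear (a loss of L dB is a gain of −L dB): F_i = 10^(NF_i/10), G_i = 10^(G_i,dB/10)
  Stage 1: F_1 = 10^(2.53/10) = 1.791, G_1 = 10^(19.6/10) = 91.20
  Stage 2: F_2 = 10^(7.33/10) = 5.408, G_2 = 10^(−6.72/10) = 0.2128
  Stage 3: F_3 = 10^(3.84/10) = 2.421, G_3 = 10^(18.2/10) = 66.07
Friis cascade:
  F = 1.791 + (5.408 − 1)/91.20 + (2.421 − 1)/19.41 = 1.912
NF = 10 log₁₀(1.912) = 2.82 dB

2.82 dB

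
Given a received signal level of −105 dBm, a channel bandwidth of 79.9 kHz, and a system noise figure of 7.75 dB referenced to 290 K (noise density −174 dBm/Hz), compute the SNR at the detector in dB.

Noise floor: N = −174 + 10 log₁₀(B) + NF
10 log₁₀(7.99×10⁴) = 49.03 dB
N = −174 + 49.03 + 7.75 = −117.22 dBm
SNR = P_sig − N = −105 − (−117.22) = 12.22 dB → 12.2 dB

12.2 dB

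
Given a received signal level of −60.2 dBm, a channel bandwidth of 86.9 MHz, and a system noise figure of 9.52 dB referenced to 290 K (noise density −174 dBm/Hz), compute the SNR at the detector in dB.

24.9 dB

Noise floor: N = −174 + 10 log₁₀(B) + NF
10 log₁₀(8.69×10⁷) = 79.39 dB
N = −174 + 79.39 + 9.52 = −85.09 dBm
SNR = P_sig − N = −60.2 − (−85.09) = 24.89 dB → 24.9 dB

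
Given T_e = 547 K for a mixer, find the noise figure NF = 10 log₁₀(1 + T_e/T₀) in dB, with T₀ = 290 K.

F = 1 + T_e/T₀ = 1 + 547/290 = 2.88621
NF = 10 log₁₀(2.88621) = 4.60 dB

4.60 dB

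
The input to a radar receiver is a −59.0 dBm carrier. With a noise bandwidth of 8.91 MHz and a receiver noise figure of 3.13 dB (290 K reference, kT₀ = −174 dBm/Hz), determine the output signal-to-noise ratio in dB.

42.4 dB

Noise floor: N = −174 + 10 log₁₀(B) + NF
10 log₁₀(8.91×10⁶) = 69.5 dB
N = −174 + 69.5 + 3.13 = −101.37 dBm
SNR = P_sig − N = −59.0 − (−101.37) = 42.37 dB → 42.4 dB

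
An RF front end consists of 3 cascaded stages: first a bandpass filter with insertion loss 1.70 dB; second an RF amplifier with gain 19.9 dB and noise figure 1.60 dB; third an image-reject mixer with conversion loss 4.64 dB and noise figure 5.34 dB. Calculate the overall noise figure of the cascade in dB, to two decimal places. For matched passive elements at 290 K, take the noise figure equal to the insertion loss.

3.37 dB

Convert to linear (a loss of L dB is a gain of −L dB): F_i = 10^(NF_i/10), G_i = 10^(G_i,dB/10)
  Stage 1: F_1 = 10^(1.70/10) = 1.479, G_1 = 10^(−1.70/10) = 0.6761
  Stage 2: F_2 = 10^(1.60/10) = 1.445, G_2 = 10^(19.9/10) = 97.72
  Stage 3: F_3 = 10^(5.34/10) = 3.420, G_3 = 10^(−4.64/10) = 0.3436
Friis cascade:
  F = 1.479 + (1.445 − 1)/0.6761 + (3.420 − 1)/66.07 = 2.175
NF = 10 log₁₀(2.175) = 3.37 dB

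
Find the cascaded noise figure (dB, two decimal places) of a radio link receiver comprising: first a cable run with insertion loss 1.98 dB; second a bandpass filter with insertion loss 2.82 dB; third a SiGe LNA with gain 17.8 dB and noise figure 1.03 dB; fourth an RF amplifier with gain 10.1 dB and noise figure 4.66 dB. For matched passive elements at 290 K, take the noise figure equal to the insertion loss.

5.94 dB

Convert to linear (a loss of L dB is a gain of −L dB): F_i = 10^(NF_i/10), G_i = 10^(G_i,dB/10)
  Stage 1: F_1 = 10^(1.98/10) = 1.578, G_1 = 10^(−1.98/10) = 0.6339
  Stage 2: F_2 = 10^(2.82/10) = 1.914, G_2 = 10^(−2.82/10) = 0.5224
  Stage 3: F_3 = 10^(1.03/10) = 1.268, G_3 = 10^(17.8/10) = 60.26
  Stage 4: F_4 = 10^(4.66/10) = 2.924, G_4 = 10^(10.1/10) = 10.23
Friis cascade:
  F = 1.578 + (1.914 − 1)/0.6339 + (1.268 − 1)/0.3311 + (2.924 − 1)/19.95 = 3.925
NF = 10 log₁₀(3.925) = 5.94 dB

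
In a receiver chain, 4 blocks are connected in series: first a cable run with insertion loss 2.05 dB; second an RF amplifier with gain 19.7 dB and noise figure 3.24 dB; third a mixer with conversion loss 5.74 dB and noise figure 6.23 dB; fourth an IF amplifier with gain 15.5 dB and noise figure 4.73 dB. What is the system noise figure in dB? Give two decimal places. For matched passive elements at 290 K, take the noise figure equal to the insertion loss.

5.52 dB

Convert to linear (a loss of L dB is a gain of −L dB): F_i = 10^(NF_i/10), G_i = 10^(G_i,dB/10)
  Stage 1: F_1 = 10^(2.05/10) = 1.603, G_1 = 10^(−2.05/10) = 0.6237
  Stage 2: F_2 = 10^(3.24/10) = 2.109, G_2 = 10^(19.7/10) = 93.33
  Stage 3: F_3 = 10^(6.23/10) = 4.198, G_3 = 10^(−5.74/10) = 0.2667
  Stage 4: F_4 = 10^(4.73/10) = 2.972, G_4 = 10^(15.5/10) = 35.48
Friis cascade:
  F = 1.603 + (2.109 − 1)/0.6237 + (4.198 − 1)/58.21 + (2.972 − 1)/15.52 = 3.563
NF = 10 log₁₀(3.563) = 5.52 dB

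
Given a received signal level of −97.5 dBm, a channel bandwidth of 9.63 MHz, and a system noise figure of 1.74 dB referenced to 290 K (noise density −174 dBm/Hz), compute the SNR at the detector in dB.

4.9 dB

Noise floor: N = −174 + 10 log₁₀(B) + NF
10 log₁₀(9.63×10⁶) = 69.84 dB
N = −174 + 69.84 + 1.74 = −102.42 dBm
SNR = P_sig − N = −97.5 − (−102.42) = 4.92 dB → 4.9 dB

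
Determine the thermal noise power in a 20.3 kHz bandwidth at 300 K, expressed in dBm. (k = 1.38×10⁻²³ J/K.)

−130.8 dBm

P_n = kTB = 1.38×10⁻²³ × 300 × 2.03×10⁴ = 8.40×10⁻¹⁷ W
In dBm: 10 log₁₀(8.40×10⁻¹⁷ / 10⁻³) = −130.8 dBm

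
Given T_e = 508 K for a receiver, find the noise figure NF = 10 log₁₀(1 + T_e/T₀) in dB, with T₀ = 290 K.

F = 1 + T_e/T₀ = 1 + 508/290 = 2.75172
NF = 10 log₁₀(2.75172) = 4.40 dB

4.40 dB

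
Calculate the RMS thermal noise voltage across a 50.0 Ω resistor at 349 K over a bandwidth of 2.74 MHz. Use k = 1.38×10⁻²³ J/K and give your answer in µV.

V_n = √(4kTRB)
4kTRB = 4 × 1.38×10⁻²³ × 349 × 5.00×10¹ × 2.74×10⁶ = 2.64×10⁻¹² V²
V_n = √(2.64×10⁻¹²) = 1.62×10⁻⁶ V = 1.62 µV

1.62 µV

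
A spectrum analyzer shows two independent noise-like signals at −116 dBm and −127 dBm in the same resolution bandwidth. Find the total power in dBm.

−115.7 dBm

Convert to linear, add, convert back:
P₁ = 2.51×10⁻¹⁵ W, P₂ = 2.00×10⁻¹⁶ W
P_tot = 2.71×10⁻¹⁵ W → 10 log₁₀(P_tot / 10⁻³) = −115.7 dBm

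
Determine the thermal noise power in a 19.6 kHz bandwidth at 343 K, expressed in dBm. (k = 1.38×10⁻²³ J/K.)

−130.3 dBm

P_n = kTB = 1.38×10⁻²³ × 343 × 1.96×10⁴ = 9.28×10⁻¹⁷ W
In dBm: 10 log₁₀(9.28×10⁻¹⁷ / 10⁻³) = −130.3 dBm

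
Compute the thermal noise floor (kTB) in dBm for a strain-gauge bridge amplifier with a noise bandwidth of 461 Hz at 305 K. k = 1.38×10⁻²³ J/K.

−147.1 dBm

P_n = kTB = 1.38×10⁻²³ × 305 × 4.61×10² = 1.94×10⁻¹⁸ W
In dBm: 10 log₁₀(1.94×10⁻¹⁸ / 10⁻³) = −147.1 dBm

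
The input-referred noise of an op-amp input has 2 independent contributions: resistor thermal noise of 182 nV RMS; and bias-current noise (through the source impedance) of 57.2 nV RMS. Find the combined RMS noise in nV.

191 nV

Uncorrelated sources add in power (mean-square): V_tot = √(ΣV_i²)
V_tot = √[(1.82×10⁻⁷)² + (5.72×10⁻⁸)²] = 1.91×10⁻⁷ V = 191 nV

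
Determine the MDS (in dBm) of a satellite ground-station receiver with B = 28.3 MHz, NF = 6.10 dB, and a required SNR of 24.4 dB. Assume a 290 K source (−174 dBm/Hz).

−69.0 dBm

Sensitivity = −174 + 10 log₁₀(B) + NF + SNR_min
= −174 + 74.52 + 6.10 + 24.4
= −68.98 dBm → −69.0 dBm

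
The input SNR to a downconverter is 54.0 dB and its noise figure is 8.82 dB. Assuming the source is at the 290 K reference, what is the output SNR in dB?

45.18 dB

By definition F = SNR_in/SNR_out, so in dB: SNR_out = SNR_in − NF
SNR_out = 54.0 − 8.82 = 45.18 dB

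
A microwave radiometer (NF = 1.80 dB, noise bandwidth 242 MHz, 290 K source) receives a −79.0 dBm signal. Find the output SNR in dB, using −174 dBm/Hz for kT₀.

9.4 dB

Noise floor: N = −174 + 10 log₁₀(B) + NF
10 log₁₀(2.42×10⁸) = 83.84 dB
N = −174 + 83.84 + 1.80 = −88.36 dBm
SNR = P_sig − N = −79.0 − (−88.36) = 9.36 dB → 9.4 dB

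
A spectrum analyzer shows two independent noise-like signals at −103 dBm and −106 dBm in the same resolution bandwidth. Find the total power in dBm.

Convert to linear, add, convert back:
P₁ = 5.01×10⁻¹⁴ W, P₂ = 2.51×10⁻¹⁴ W
P_tot = 7.52×10⁻¹⁴ W → 10 log₁₀(P_tot / 10⁻³) = −101.2 dBm

−101.2 dBm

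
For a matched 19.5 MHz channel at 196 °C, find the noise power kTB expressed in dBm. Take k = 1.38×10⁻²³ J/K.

−99.0 dBm

T = 196 °C + 273.15 = 469.15 K
P_n = kTB = 1.38×10⁻²³ × 469.15 × 1.95×10⁷ = 1.26×10⁻¹³ W
In dBm: 10 log₁₀(1.26×10⁻¹³ / 10⁻³) = −99.0 dBm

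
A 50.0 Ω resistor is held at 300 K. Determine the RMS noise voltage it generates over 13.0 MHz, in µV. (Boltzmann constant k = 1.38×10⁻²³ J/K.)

3.28 µV

V_n = √(4kTRB)
4kTRB = 4 × 1.38×10⁻²³ × 300 × 5.00×10¹ × 1.30×10⁷ = 1.08×10⁻¹¹ V²
V_n = √(1.08×10⁻¹¹) = 3.28×10⁻⁶ V = 3.28 µV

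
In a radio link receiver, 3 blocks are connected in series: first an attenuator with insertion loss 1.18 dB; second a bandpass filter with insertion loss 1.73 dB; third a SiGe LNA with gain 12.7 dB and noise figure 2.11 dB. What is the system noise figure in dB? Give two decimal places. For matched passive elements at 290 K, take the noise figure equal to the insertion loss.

5.02 dB

Convert to linear (a loss of L dB is a gain of −L dB): F_i = 10^(NF_i/10), G_i = 10^(G_i,dB/10)
  Stage 1: F_1 = 10^(1.18/10) = 1.312, G_1 = 10^(−1.18/10) = 0.7621
  Stage 2: F_2 = 10^(1.73/10) = 1.489, G_2 = 10^(−1.73/10) = 0.6714
  Stage 3: F_3 = 10^(2.11/10) = 1.626, G_3 = 10^(12.7/10) = 18.62
Friis cascade:
  F = 1.312 + (1.489 − 1)/0.7621 + (1.626 − 1)/0.5117 = 3.177
NF = 10 log₁₀(3.177) = 5.02 dB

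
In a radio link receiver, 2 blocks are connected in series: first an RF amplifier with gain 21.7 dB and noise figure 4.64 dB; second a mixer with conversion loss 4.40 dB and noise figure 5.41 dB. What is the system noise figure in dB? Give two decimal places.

Convert to linear (a loss of L dB is a gain of −L dB): F_i = 10^(NF_i/10), G_i = 10^(G_i,dB/10)
  Stage 1: F_1 = 10^(4.64/10) = 2.911, G_1 = 10^(21.7/10) = 147.9
  Stage 2: F_2 = 10^(5.41/10) = 3.475, G_2 = 10^(−4.40/10) = 0.3631
Friis cascade:
  F = 2.911 + (3.475 − 1)/147.9 = 2.927
NF = 10 log₁₀(2.927) = 4.66 dB

4.66 dB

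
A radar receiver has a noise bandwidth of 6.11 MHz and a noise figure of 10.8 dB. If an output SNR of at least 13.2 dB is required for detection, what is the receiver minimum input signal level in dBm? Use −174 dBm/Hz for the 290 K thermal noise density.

Sensitivity = −174 + 10 log₁₀(B) + NF + SNR_min
= −174 + 67.86 + 10.8 + 13.2
= −82.14 dBm → −82.1 dBm

−82.1 dBm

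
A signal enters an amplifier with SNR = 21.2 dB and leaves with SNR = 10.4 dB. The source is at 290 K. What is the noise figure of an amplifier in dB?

NF (dB) = SNR_in(dB) − SNR_out(dB) when the source is at T₀
NF = 21.2 − 10.4 = 10.8 dB

10.8 dB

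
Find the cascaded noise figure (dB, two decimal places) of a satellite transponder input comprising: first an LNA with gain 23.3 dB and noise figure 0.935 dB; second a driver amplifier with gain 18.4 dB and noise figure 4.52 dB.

Convert to linear (a loss of L dB is a gain of −L dB): F_i = 10^(NF_i/10), G_i = 10^(G_i,dB/10)
  Stage 1: F_1 = 10^(0.935/10) = 1.240, G_1 = 10^(23.3/10) = 213.8
  Stage 2: F_2 = 10^(4.52/10) = 2.831, G_2 = 10^(18.4/10) = 69.18
Friis cascade:
  F = 1.240 + (2.831 − 1)/213.8 = 1.249
NF = 10 log₁₀(1.249) = 0.96 dB

0.96 dB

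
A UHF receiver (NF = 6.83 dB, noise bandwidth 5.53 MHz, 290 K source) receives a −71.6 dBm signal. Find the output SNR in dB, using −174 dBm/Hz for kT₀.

Noise floor: N = −174 + 10 log₁₀(B) + NF
10 log₁₀(5.53×10⁶) = 67.43 dB
N = −174 + 67.43 + 6.83 = −99.74 dBm
SNR = P_sig − N = −71.6 − (−99.74) = 28.14 dB → 28.1 dB

28.1 dB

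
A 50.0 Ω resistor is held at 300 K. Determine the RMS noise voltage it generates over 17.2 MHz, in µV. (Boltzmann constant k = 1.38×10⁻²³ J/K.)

V_n = √(4kTRB)
4kTRB = 4 × 1.38×10⁻²³ × 300 × 5.00×10¹ × 1.72×10⁷ = 1.42×10⁻¹¹ V²
V_n = √(1.42×10⁻¹¹) = 3.77×10⁻⁶ V = 3.77 µV

3.77 µV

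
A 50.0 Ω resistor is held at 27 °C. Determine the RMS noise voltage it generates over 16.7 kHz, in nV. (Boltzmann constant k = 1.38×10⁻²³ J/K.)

118 nV

T = 27 °C + 273.15 = 300.15 K
V_n = √(4kTRB)
4kTRB = 4 × 1.38×10⁻²³ × 300.15 × 5.00×10¹ × 1.67×10⁴ = 1.38×10⁻¹⁴ V²
V_n = √(1.38×10⁻¹⁴) = 1.18×10⁻⁷ V = 118 nV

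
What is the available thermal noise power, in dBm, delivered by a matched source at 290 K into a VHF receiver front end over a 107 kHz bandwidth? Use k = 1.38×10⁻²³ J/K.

−123.7 dBm

P_n = kTB = 1.38×10⁻²³ × 290 × 1.07×10⁵ = 4.28×10⁻¹⁶ W
In dBm: 10 log₁₀(4.28×10⁻¹⁶ / 10⁻³) = −123.7 dBm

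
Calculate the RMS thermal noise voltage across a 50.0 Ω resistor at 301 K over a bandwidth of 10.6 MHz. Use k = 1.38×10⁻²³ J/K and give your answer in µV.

2.97 µV

V_n = √(4kTRB)
4kTRB = 4 × 1.38×10⁻²³ × 301 × 5.00×10¹ × 1.06×10⁷ = 8.81×10⁻¹² V²
V_n = √(8.81×10⁻¹²) = 2.97×10⁻⁶ V = 2.97 µV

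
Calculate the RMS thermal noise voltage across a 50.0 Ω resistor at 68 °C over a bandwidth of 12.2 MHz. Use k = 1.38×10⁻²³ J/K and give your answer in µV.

T = 68 °C + 273.15 = 341.15 K
V_n = √(4kTRB)
4kTRB = 4 × 1.38×10⁻²³ × 341.15 × 5.00×10¹ × 1.22×10⁷ = 1.15×10⁻¹¹ V²
V_n = √(1.15×10⁻¹¹) = 3.39×10⁻⁶ V = 3.39 µV

3.39 µV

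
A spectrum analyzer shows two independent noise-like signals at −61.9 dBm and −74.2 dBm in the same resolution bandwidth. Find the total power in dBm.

−61.7 dBm

Convert to linear, add, convert back:
P₁ = 6.46×10⁻¹⁰ W, P₂ = 3.80×10⁻¹¹ W
P_tot = 6.84×10⁻¹⁰ W → 10 log₁₀(P_tot / 10⁻³) = −61.7 dBm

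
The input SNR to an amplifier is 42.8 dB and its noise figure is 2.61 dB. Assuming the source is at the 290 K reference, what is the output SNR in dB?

40.19 dB

By definition F = SNR_in/SNR_out, so in dB: SNR_out = SNR_in − NF
SNR_out = 42.8 − 2.61 = 40.19 dB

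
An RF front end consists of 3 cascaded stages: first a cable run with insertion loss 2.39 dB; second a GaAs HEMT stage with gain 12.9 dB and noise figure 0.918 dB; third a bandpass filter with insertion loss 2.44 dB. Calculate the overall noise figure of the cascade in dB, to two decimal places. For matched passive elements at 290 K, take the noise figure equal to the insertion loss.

3.44 dB

Convert to linear (a loss of L dB is a gain of −L dB): F_i = 10^(NF_i/10), G_i = 10^(G_i,dB/10)
  Stage 1: F_1 = 10^(2.39/10) = 1.734, G_1 = 10^(−2.39/10) = 0.5768
  Stage 2: F_2 = 10^(0.918/10) = 1.235, G_2 = 10^(12.9/10) = 19.50
  Stage 3: F_3 = 10^(2.44/10) = 1.754, G_3 = 10^(−2.44/10) = 0.5702
Friis cascade:
  F = 1.734 + (1.235 − 1)/0.5768 + (1.754 − 1)/11.25 = 2.209
NF = 10 log₁₀(2.209) = 3.44 dB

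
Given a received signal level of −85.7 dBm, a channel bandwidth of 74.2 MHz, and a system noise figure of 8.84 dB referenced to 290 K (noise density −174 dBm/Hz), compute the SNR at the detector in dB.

Noise floor: N = −174 + 10 log₁₀(B) + NF
10 log₁₀(7.42×10⁷) = 78.7 dB
N = −174 + 78.7 + 8.84 = −86.46 dBm
SNR = P_sig − N = −85.7 − (−86.46) = 0.76 dB → 0.8 dB

0.8 dB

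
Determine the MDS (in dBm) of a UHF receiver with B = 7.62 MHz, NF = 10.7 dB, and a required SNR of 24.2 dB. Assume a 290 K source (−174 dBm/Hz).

−70.3 dBm

Sensitivity = −174 + 10 log₁₀(B) + NF + SNR_min
= −174 + 68.82 + 10.7 + 24.2
= −70.28 dBm → −70.3 dBm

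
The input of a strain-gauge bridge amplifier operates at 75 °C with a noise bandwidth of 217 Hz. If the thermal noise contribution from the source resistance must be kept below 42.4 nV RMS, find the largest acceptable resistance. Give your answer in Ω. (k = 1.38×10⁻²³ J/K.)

431 Ω

T = 75 °C + 273.15 = 348.15 K
Johnson–Nyquist: V_n = √(4kTRB) ⇒ R = V_n² / (4kTB)
4kTB = 4 × 1.38×10⁻²³ × 348.15 × 2.17×10² = 4.17×10⁻¹⁸
R = (4.24×10⁻⁸)² / 4.17×10⁻¹⁸ = 4.31×10² Ω = 431 Ω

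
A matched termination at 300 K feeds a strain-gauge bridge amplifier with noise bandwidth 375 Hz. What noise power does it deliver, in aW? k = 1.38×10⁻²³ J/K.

P_n = kTB = 1.38×10⁻²³ × 300 × 3.75×10² = 1.55×10⁻¹⁸ W = 1.55 aW

1.55 aW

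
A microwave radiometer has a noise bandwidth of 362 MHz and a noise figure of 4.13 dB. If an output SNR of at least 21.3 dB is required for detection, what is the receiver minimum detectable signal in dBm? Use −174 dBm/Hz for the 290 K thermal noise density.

−63.0 dBm

Sensitivity = −174 + 10 log₁₀(B) + NF + SNR_min
= −174 + 85.59 + 4.13 + 21.3
= −62.98 dBm → −63.0 dBm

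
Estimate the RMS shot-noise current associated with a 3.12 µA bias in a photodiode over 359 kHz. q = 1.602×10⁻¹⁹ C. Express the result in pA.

I_n = √(2qI·B)
2qI·B = 2 × 1.602×10⁻¹⁹ × 3.12×10⁻⁶ × 3.59×10⁵ = 3.59×10⁻¹⁹ A²
I_n = √(3.59×10⁻¹⁹) = 5.99×10⁻¹⁰ A = 599 pA

599 pA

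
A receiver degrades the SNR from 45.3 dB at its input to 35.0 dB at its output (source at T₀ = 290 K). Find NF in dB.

NF (dB) = SNR_in(dB) − SNR_out(dB) when the source is at T₀
NF = 45.3 − 35.0 = 10.3 dB

10.3 dB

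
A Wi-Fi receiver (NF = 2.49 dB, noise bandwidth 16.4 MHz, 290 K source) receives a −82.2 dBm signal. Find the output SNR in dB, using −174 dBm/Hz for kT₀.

Noise floor: N = −174 + 10 log₁₀(B) + NF
10 log₁₀(1.64×10⁷) = 72.15 dB
N = −174 + 72.15 + 2.49 = −99.36 dBm
SNR = P_sig − N = −82.2 − (−99.36) = 17.16 dB → 17.2 dB

17.2 dB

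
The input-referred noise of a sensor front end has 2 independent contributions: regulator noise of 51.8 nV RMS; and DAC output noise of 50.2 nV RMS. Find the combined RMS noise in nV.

Uncorrelated sources add in power (mean-square): V_tot = √(ΣV_i²)
V_tot = √[(5.18×10⁻⁸)² + (5.02×10⁻⁸)²] = 7.21×10⁻⁸ V = 72.1 nV

72.1 nV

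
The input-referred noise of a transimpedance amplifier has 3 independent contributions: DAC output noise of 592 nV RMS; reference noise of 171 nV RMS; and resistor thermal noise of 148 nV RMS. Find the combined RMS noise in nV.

634 nV

Uncorrelated sources add in power (mean-square): V_tot = √(ΣV_i²)
V_tot = √[(5.92×10⁻⁷)² + (1.71×10⁻⁷)² + (1.48×10⁻⁷)²] = 6.34×10⁻⁷ V = 634 nV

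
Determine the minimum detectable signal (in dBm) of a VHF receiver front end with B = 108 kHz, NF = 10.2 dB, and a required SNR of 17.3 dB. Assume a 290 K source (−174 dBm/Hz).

−96.2 dBm

Sensitivity = −174 + 10 log₁₀(B) + NF + SNR_min
= −174 + 50.33 + 10.2 + 17.3
= −96.17 dBm → −96.2 dBm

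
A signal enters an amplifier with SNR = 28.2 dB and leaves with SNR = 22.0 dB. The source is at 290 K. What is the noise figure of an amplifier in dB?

6.2 dB

NF (dB) = SNR_in(dB) − SNR_out(dB) when the source is at T₀
NF = 28.2 − 22.0 = 6.2 dB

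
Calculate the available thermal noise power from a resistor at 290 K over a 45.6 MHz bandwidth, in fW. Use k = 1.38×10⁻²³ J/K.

182 fW

P_n = kTB = 1.38×10⁻²³ × 290 × 4.56×10⁷ = 1.82×10⁻¹³ W = 182 fW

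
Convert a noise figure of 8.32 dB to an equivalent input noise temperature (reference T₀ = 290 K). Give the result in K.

1680 K

F = 10^(8.32/10) = 6.79204
T_e = (F − 1)·T₀ = (6.79204 − 1) × 290 = 1680 K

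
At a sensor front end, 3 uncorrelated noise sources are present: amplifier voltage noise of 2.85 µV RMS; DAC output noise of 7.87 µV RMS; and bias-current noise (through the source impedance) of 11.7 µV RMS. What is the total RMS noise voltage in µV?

Uncorrelated sources add in power (mean-square): V_tot = √(ΣV_i²)
V_tot = √[(2.85×10⁻⁶)² + (7.87×10⁻⁶)² + (1.17×10⁻⁵)²] = 1.44×10⁻⁵ V = 14.4 µV

14.4 µV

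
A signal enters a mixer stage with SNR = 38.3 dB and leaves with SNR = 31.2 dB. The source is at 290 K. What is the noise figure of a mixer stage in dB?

NF (dB) = SNR_in(dB) − SNR_out(dB) when the source is at T₀
NF = 38.3 − 31.2 = 7.1 dB

7.1 dB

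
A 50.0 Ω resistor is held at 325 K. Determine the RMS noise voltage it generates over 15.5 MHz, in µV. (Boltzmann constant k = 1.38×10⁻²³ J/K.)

V_n = √(4kTRB)
4kTRB = 4 × 1.38×10⁻²³ × 325 × 5.00×10¹ × 1.55×10⁷ = 1.39×10⁻¹¹ V²
V_n = √(1.39×10⁻¹¹) = 3.73×10⁻⁶ V = 3.73 µV

3.73 µV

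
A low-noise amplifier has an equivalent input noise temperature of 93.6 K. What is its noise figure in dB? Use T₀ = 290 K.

F = 1 + T_e/T₀ = 1 + 93.6/290 = 1.32276
NF = 10 log₁₀(1.32276) = 1.21 dB

1.21 dB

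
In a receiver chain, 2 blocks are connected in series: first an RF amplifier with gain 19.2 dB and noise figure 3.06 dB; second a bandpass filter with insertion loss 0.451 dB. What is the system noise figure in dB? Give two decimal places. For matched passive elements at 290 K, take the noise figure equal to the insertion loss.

3.06 dB

Convert to linear (a loss of L dB is a gain of −L dB): F_i = 10^(NF_i/10), G_i = 10^(G_i,dB/10)
  Stage 1: F_1 = 10^(3.06/10) = 2.023, G_1 = 10^(19.2/10) = 83.18
  Stage 2: F_2 = 10^(0.451/10) = 1.109, G_2 = 10^(−0.451/10) = 0.9014
Friis cascade:
  F = 2.023 + (1.109 − 1)/83.18 = 2.024
NF = 10 log₁₀(2.024) = 3.06 dB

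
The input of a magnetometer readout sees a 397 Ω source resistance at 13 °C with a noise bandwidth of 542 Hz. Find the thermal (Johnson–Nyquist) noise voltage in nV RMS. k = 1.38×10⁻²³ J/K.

T = 13 °C + 273.15 = 286.15 K
V_n = √(4kTRB)
4kTRB = 4 × 1.38×10⁻²³ × 286.15 × 3.97×10² × 5.42×10² = 3.40×10⁻¹⁵ V²
V_n = √(3.40×10⁻¹⁵) = 5.83×10⁻⁸ V = 58.3 nV

58.3 nV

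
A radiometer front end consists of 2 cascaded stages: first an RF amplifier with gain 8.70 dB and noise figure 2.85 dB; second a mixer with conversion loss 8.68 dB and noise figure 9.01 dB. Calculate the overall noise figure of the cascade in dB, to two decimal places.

4.57 dB

Convert to linear (a loss of L dB is a gain of −L dB): F_i = 10^(NF_i/10), G_i = 10^(G_i,dB/10)
  Stage 1: F_1 = 10^(2.85/10) = 1.928, G_1 = 10^(8.70/10) = 7.413
  Stage 2: F_2 = 10^(9.01/10) = 7.962, G_2 = 10^(−8.68/10) = 0.1355
Friis cascade:
  F = 1.928 + (7.962 − 1)/7.413 = 2.867
NF = 10 log₁₀(2.867) = 4.57 dB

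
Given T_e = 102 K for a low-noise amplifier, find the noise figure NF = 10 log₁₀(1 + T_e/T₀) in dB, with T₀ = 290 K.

1.31 dB

F = 1 + T_e/T₀ = 1 + 102/290 = 1.35172
NF = 10 log₁₀(1.35172) = 1.31 dB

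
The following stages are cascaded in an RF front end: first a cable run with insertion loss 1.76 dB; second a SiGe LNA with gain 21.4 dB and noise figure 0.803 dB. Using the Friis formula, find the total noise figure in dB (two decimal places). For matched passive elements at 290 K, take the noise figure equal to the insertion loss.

Convert to linear (a loss of L dB is a gain of −L dB): F_i = 10^(NF_i/10), G_i = 10^(G_i,dB/10)
  Stage 1: F_1 = 10^(1.76/10) = 1.500, G_1 = 10^(−1.76/10) = 0.6668
  Stage 2: F_2 = 10^(0.803/10) = 1.203, G_2 = 10^(21.4/10) = 138.0
Friis cascade:
  F = 1.500 + (1.203 − 1)/0.6668 = 1.804
NF = 10 log₁₀(1.804) = 2.56 dB

2.56 dB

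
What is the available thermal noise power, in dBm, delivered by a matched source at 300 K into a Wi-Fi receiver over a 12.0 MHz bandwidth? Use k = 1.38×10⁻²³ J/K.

P_n = kTB = 1.38×10⁻²³ × 300 × 1.20×10⁷ = 4.97×10⁻¹⁴ W
In dBm: 10 log₁₀(4.97×10⁻¹⁴ / 10⁻³) = −103.0 dBm

−103.0 dBm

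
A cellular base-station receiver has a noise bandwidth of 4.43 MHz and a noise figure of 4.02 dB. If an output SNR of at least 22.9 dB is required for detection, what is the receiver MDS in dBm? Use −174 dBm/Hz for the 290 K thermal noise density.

Sensitivity = −174 + 10 log₁₀(B) + NF + SNR_min
= −174 + 66.46 + 4.02 + 22.9
= −80.62 dBm → −80.6 dBm

−80.6 dBm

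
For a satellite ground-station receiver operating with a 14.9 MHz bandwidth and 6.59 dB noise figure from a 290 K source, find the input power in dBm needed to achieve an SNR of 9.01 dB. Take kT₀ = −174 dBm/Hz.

Sensitivity = −174 + 10 log₁₀(B) + NF + SNR_min
= −174 + 71.73 + 6.59 + 9.01
= −86.67 dBm → −86.7 dBm

−86.7 dBm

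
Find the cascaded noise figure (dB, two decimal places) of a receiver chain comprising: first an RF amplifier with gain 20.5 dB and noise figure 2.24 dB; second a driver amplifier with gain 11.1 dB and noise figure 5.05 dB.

2.29 dB

Convert to linear (a loss of L dB is a gain of −L dB): F_i = 10^(NF_i/10), G_i = 10^(G_i,dB/10)
  Stage 1: F_1 = 10^(2.24/10) = 1.675, G_1 = 10^(20.5/10) = 112.2
  Stage 2: F_2 = 10^(5.05/10) = 3.199, G_2 = 10^(11.1/10) = 12.88
Friis cascade:
  F = 1.675 + (3.199 − 1)/112.2 = 1.695
NF = 10 log₁₀(1.695) = 2.29 dB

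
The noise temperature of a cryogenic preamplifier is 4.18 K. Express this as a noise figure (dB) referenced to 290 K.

0.062 dB

F = 1 + T_e/T₀ = 1 + 4.18/290 = 1.01441
NF = 10 log₁₀(1.01441) = 0.062 dB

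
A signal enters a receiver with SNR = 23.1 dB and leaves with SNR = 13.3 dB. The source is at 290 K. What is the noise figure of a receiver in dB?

NF (dB) = SNR_in(dB) − SNR_out(dB) when the source is at T₀
NF = 23.1 − 13.3 = 9.8 dB

9.8 dB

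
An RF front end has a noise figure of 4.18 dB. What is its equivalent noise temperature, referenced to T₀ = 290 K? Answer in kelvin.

F = 10^(4.18/10) = 2.61818
T_e = (F − 1)·T₀ = (2.61818 − 1) × 290 = 469 K

469 K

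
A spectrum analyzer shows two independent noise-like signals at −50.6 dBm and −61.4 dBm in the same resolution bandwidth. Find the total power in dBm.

−50.3 dBm

Convert to linear, add, convert back:
P₁ = 8.71×10⁻⁹ W, P₂ = 7.24×10⁻¹⁰ W
P_tot = 9.43×10⁻⁹ W → 10 log₁₀(P_tot / 10⁻³) = −50.3 dBm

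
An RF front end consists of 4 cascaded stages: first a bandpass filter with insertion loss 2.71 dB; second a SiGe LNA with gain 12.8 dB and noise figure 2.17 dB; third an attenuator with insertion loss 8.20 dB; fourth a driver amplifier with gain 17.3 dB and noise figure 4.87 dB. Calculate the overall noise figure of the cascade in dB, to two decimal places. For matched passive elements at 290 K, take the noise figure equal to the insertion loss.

Convert to linear (a loss of L dB is a gain of −L dB): F_i = 10^(NF_i/10), G_i = 10^(G_i,dB/10)
  Stage 1: F_1 = 10^(2.71/10) = 1.866, G_1 = 10^(−2.71/10) = 0.5358
  Stage 2: F_2 = 10^(2.17/10) = 1.648, G_2 = 10^(12.8/10) = 19.05
  Stage 3: F_3 = 10^(8.20/10) = 6.607, G_3 = 10^(−8.20/10) = 0.1514
  Stage 4: F_4 = 10^(4.87/10) = 3.069, G_4 = 10^(17.3/10) = 53.70
Friis cascade:
  F = 1.866 + (1.648 − 1)/0.5358 + (6.607 − 1)/10.21 + (3.069 − 1)/1.545 = 4.964
NF = 10 log₁₀(4.964) = 6.96 dB

6.96 dB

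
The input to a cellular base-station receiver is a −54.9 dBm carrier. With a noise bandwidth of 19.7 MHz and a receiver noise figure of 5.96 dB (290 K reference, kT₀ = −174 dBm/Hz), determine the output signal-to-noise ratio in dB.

40.2 dB

Noise floor: N = −174 + 10 log₁₀(B) + NF
10 log₁₀(1.97×10⁷) = 72.94 dB
N = −174 + 72.94 + 5.96 = −95.10 dBm
SNR = P_sig − N = −54.9 − (−95.10) = 40.20 dB → 40.2 dB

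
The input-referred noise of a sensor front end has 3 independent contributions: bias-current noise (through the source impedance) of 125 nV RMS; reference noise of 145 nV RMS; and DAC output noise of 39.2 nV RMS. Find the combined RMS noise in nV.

195 nV

Uncorrelated sources add in power (mean-square): V_tot = √(ΣV_i²)
V_tot = √[(1.25×10⁻⁷)² + (1.45×10⁻⁷)² + (3.92×10⁻⁸)²] = 1.95×10⁻⁷ V = 195 nV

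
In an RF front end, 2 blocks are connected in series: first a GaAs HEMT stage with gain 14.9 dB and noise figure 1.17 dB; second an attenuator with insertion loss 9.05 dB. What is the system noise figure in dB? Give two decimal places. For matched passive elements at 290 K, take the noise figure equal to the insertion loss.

1.87 dB

Convert to linear (a loss of L dB is a gain of −L dB): F_i = 10^(NF_i/10), G_i = 10^(G_i,dB/10)
  Stage 1: F_1 = 10^(1.17/10) = 1.309, G_1 = 10^(14.9/10) = 30.90
  Stage 2: F_2 = 10^(9.05/10) = 8.035, G_2 = 10^(−9.05/10) = 0.1245
Friis cascade:
  F = 1.309 + (8.035 − 1)/30.90 = 1.537
NF = 10 log₁₀(1.537) = 1.87 dB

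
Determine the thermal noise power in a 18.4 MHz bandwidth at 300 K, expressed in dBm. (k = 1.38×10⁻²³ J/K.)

−101.2 dBm

P_n = kTB = 1.38×10⁻²³ × 300 × 1.84×10⁷ = 7.62×10⁻¹⁴ W
In dBm: 10 log₁₀(7.62×10⁻¹⁴ / 10⁻³) = −101.2 dBm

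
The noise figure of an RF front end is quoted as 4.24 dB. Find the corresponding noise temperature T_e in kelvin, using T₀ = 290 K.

480 K

F = 10^(4.24/10) = 2.65461
T_e = (F − 1)·T₀ = (2.65461 − 1) × 290 = 480 K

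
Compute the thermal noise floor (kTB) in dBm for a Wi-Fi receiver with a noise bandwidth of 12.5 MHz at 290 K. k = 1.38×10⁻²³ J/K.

−103.0 dBm

P_n = kTB = 1.38×10⁻²³ × 290 × 1.25×10⁷ = 5.00×10⁻¹⁴ W
In dBm: 10 log₁₀(5.00×10⁻¹⁴ / 10⁻³) = −103.0 dBm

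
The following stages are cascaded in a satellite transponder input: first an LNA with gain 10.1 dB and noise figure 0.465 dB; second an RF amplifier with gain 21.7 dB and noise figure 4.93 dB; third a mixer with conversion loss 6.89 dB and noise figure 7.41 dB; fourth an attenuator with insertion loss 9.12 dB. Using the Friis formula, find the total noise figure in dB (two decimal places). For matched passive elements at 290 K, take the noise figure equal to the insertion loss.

Convert to linear (a loss of L dB is a gain of −L dB): F_i = 10^(NF_i/10), G_i = 10^(G_i,dB/10)
  Stage 1: F_1 = 10^(0.465/10) = 1.113, G_1 = 10^(10.1/10) = 10.23
  Stage 2: F_2 = 10^(4.93/10) = 3.112, G_2 = 10^(21.7/10) = 147.9
  Stage 3: F_3 = 10^(7.41/10) = 5.508, G_3 = 10^(−6.89/10) = 0.2046
  Stage 4: F_4 = 10^(9.12/10) = 8.166, G_4 = 10^(−9.12/10) = 0.1225
Friis cascade:
  F = 1.113 + (3.112 − 1)/10.23 + (5.508 − 1)/1514 + (8.166 − 1)/309.7 = 1.345
NF = 10 log₁₀(1.345) = 1.29 dB

1.29 dB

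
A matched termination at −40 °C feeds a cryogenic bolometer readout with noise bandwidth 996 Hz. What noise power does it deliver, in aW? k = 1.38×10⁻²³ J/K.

T = −40 °C + 273.15 = 233.15 K
P_n = kTB = 1.38×10⁻²³ × 233.15 × 9.96×10² = 3.20×10⁻¹⁸ W = 3.20 aW

3.20 aW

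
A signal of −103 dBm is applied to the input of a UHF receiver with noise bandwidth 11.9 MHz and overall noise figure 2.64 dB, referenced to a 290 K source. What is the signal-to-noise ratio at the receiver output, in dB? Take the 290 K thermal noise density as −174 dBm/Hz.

−2.4 dB

Noise floor: N = −174 + 10 log₁₀(B) + NF
10 log₁₀(1.19×10⁷) = 70.76 dB
N = −174 + 70.76 + 2.64 = −100.60 dBm
SNR = P_sig − N = −103 − (−100.60) = −2.40 dB → −2.4 dB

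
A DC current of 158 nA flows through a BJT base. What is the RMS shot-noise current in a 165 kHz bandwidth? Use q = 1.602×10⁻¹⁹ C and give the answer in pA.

91.4 pA

I_n = √(2qI·B)
2qI·B = 2 × 1.602×10⁻¹⁹ × 1.58×10⁻⁷ × 1.65×10⁵ = 8.35×10⁻²¹ A²
I_n = √(8.35×10⁻²¹) = 9.14×10⁻¹¹ A = 91.4 pA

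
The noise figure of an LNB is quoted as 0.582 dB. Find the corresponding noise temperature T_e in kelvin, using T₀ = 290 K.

41.6 K

F = 10^(0.582/10) = 1.1434
T_e = (F − 1)·T₀ = (1.1434 − 1) × 290 = 41.6 K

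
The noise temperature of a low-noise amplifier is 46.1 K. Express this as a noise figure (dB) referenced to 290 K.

0.641 dB

F = 1 + T_e/T₀ = 1 + 46.1/290 = 1.15897
NF = 10 log₁₀(1.15897) = 0.641 dB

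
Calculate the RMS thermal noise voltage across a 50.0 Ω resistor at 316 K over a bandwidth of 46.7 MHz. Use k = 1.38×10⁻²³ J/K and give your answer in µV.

6.38 µV

V_n = √(4kTRB)
4kTRB = 4 × 1.38×10⁻²³ × 316 × 5.00×10¹ × 4.67×10⁷ = 4.07×10⁻¹¹ V²
V_n = √(4.07×10⁻¹¹) = 6.38×10⁻⁶ V = 6.38 µV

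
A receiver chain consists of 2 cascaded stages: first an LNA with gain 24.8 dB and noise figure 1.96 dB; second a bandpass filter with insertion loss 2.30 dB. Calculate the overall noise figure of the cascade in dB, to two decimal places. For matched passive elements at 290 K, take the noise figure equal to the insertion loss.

Convert to linear (a loss of L dB is a gain of −L dB): F_i = 10^(NF_i/10), G_i = 10^(G_i,dB/10)
  Stage 1: F_1 = 10^(1.96/10) = 1.570, G_1 = 10^(24.8/10) = 302.0
  Stage 2: F_2 = 10^(2.30/10) = 1.698, G_2 = 10^(−2.30/10) = 0.5888
Friis cascade:
  F = 1.570 + (1.698 − 1)/302.0 = 1.573
NF = 10 log₁₀(1.573) = 1.97 dB

1.97 dB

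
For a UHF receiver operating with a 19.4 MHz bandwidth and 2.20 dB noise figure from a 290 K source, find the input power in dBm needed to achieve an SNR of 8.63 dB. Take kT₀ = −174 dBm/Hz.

Sensitivity = −174 + 10 log₁₀(B) + NF + SNR_min
= −174 + 72.88 + 2.20 + 8.63
= −90.29 dBm → −90.3 dBm

−90.3 dBm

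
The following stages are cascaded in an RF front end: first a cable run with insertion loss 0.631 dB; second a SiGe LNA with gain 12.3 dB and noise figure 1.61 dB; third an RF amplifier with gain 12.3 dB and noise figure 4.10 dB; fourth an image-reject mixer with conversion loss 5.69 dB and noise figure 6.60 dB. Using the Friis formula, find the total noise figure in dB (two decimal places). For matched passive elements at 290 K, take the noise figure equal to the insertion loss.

Convert to linear (a loss of L dB is a gain of −L dB): F_i = 10^(NF_i/10), G_i = 10^(G_i,dB/10)
  Stage 1: F_1 = 10^(0.631/10) = 1.156, G_1 = 10^(−0.631/10) = 0.8648
  Stage 2: F_2 = 10^(1.61/10) = 1.449, G_2 = 10^(12.3/10) = 16.98
  Stage 3: F_3 = 10^(4.10/10) = 2.570, G_3 = 10^(12.3/10) = 16.98
  Stage 4: F_4 = 10^(6.60/10) = 4.571, G_4 = 10^(−5.69/10) = 0.2698
Friis cascade:
  F = 1.156 + (1.449 − 1)/0.8648 + (2.570 − 1)/14.69 + (4.571 − 1)/249.4 = 1.797
NF = 10 log₁₀(1.797) = 2.54 dB

2.54 dB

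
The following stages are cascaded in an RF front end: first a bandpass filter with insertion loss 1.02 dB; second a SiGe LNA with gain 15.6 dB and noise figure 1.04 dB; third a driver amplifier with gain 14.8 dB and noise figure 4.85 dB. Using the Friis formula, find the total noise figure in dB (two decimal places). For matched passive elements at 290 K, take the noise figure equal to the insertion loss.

Convert to linear (a loss of L dB is a gain of −L dB): F_i = 10^(NF_i/10), G_i = 10^(G_i,dB/10)
  Stage 1: F_1 = 10^(1.02/10) = 1.265, G_1 = 10^(−1.02/10) = 0.7907
  Stage 2: F_2 = 10^(1.04/10) = 1.271, G_2 = 10^(15.6/10) = 36.31
  Stage 3: F_3 = 10^(4.85/10) = 3.055, G_3 = 10^(14.8/10) = 30.20
Friis cascade:
  F = 1.265 + (1.271 − 1)/0.7907 + (3.055 − 1)/28.71 = 1.679
NF = 10 log₁₀(1.679) = 2.25 dB

2.25 dB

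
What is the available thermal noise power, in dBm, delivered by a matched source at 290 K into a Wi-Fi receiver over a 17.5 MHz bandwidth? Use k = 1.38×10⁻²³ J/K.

−101.5 dBm

P_n = kTB = 1.38×10⁻²³ × 290 × 1.75×10⁷ = 7.00×10⁻¹⁴ W
In dBm: 10 log₁₀(7.00×10⁻¹⁴ / 10⁻³) = −101.5 dBm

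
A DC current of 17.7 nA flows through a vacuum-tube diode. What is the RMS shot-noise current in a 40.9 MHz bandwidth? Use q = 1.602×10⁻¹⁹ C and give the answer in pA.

I_n = √(2qI·B)
2qI·B = 2 × 1.602×10⁻¹⁹ × 1.77×10⁻⁸ × 4.09×10⁷ = 2.32×10⁻¹⁹ A²
I_n = √(2.32×10⁻¹⁹) = 4.82×10⁻¹⁰ A = 482 pA

482 pA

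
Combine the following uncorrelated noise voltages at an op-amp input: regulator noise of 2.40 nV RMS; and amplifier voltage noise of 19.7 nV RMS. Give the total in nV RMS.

19.8 nV

Uncorrelated sources add in power (mean-square): V_tot = √(ΣV_i²)
V_tot = √[(2.40×10⁻⁹)² + (1.97×10⁻⁸)²] = 1.98×10⁻⁸ V = 19.8 nV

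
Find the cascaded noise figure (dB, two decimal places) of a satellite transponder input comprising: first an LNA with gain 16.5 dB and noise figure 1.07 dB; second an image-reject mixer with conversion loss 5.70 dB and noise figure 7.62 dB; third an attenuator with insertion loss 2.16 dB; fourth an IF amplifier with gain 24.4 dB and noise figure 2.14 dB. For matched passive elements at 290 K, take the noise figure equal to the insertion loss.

1.84 dB

Convert to linear (a loss of L dB is a gain of −L dB): F_i = 10^(NF_i/10), G_i = 10^(G_i,dB/10)
  Stage 1: F_1 = 10^(1.07/10) = 1.279, G_1 = 10^(16.5/10) = 44.67
  Stage 2: F_2 = 10^(7.62/10) = 5.781, G_2 = 10^(−5.70/10) = 0.2692
  Stage 3: F_3 = 10^(2.16/10) = 1.644, G_3 = 10^(−2.16/10) = 0.6081
  Stage 4: F_4 = 10^(2.14/10) = 1.637, G_4 = 10^(24.4/10) = 275.4
Friis cascade:
  F = 1.279 + (5.781 − 1)/44.67 + (1.644 − 1)/12.02 + (1.637 − 1)/7.311 = 1.527
NF = 10 log₁₀(1.527) = 1.84 dB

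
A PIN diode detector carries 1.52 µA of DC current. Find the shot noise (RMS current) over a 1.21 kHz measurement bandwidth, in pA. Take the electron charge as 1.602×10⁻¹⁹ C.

24.3 pA

I_n = √(2qI·B)
2qI·B = 2 × 1.602×10⁻¹⁹ × 1.52×10⁻⁶ × 1.21×10³ = 5.89×10⁻²² A²
I_n = √(5.89×10⁻²²) = 2.43×10⁻¹¹ A = 24.3 pA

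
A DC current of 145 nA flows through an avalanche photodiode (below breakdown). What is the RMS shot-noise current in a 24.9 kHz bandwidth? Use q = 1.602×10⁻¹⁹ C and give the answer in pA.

I_n = √(2qI·B)
2qI·B = 2 × 1.602×10⁻¹⁹ × 1.45×10⁻⁷ × 2.49×10⁴ = 1.16×10⁻²¹ A²
I_n = √(1.16×10⁻²¹) = 3.40×10⁻¹¹ A = 34.0 pA

34.0 pA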